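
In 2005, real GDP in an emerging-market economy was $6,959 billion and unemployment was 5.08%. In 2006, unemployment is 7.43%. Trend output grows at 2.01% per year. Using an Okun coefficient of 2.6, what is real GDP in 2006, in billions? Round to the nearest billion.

$6,674 billion

Δu = 7.43 - 5.08 = 2.35 points.
Okun's law (growth form): g_Y = g_Y* - β × Δu = 2.01 - 2.6 × (2.35) = 2.01 - 6.11 = -4.1%.
Real GDP in the next year = 6959 × (1 - 4.1/100) = 6959 × 0.959 ≈ 6674 billion.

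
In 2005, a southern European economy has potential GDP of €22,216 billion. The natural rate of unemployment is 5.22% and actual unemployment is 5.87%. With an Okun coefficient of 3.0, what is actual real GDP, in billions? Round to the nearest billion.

Unemployment gap = 5.87 - 5.22 = 0.65 points, so the output gap is -3 × 0.65 = -1.95%.
Actual GDP = 22216 × (1 - 1.95/100) = 22216 × 0.9805 ≈ 21783 billion.

€21,783 billion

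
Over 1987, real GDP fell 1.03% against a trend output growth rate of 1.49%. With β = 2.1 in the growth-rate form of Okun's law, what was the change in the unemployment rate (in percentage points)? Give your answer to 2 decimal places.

1.20 percentage points

Growth-rate Okun's law: g_Y = g_Y* - β × Δu, so Δu = (g_Y* - g_Y)/β.
Δu = (1.49 + 1.03)/2.1 = 2.52/2.1 = 1.20 percentage points.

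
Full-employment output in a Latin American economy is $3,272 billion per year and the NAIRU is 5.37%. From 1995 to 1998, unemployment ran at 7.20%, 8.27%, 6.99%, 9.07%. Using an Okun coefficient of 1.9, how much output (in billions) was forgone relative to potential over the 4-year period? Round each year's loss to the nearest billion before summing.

$625 billion

Year 1995: gap = -1.9 × (7.2 - 5.37) = -3.477%, loss ≈ 3272 × 3.477/100 ≈ 114.
Year 1996: gap = -1.9 × (8.27 - 5.37) = -5.51%, loss ≈ 3272 × 5.51/100 ≈ 180.
Year 1997: gap = -1.9 × (6.99 - 5.37) = -3.078%, loss ≈ 3272 × 3.078/100 ≈ 101.
Year 1998: gap = -1.9 × (9.07 - 5.37) = -7.03%, loss ≈ 3272 × 7.03/100 ≈ 230.
Total lost output = 114 + 180 + 101 + 230 = 625 billion.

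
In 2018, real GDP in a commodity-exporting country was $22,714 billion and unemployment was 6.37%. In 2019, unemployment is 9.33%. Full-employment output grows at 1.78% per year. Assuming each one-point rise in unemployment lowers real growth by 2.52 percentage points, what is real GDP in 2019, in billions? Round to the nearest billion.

Δu = 9.33 - 6.37 = 2.96 points.
Okun's law (growth form): g_Y = g_Y* - β × Δu = 1.78 - 2.52 × (2.96) = 1.78 - 7.4592 = -5.6792%.
Real GDP in the next year = 22714 × (1 - 5.6792/100) = 22714 × 0.943208 ≈ 21424 billion.

$21,424 billion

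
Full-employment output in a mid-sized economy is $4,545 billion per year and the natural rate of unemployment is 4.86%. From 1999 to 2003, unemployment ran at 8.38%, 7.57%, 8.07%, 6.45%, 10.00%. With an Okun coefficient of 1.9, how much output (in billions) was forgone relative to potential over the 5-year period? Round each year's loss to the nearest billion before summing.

Year 1999: gap = -1.9 × (8.38 - 4.86) = -6.688%, loss ≈ 4545 × 6.688/100 ≈ 304.
Year 2000: gap = -1.9 × (7.57 - 4.86) = -5.149%, loss ≈ 4545 × 5.149/100 ≈ 234.
Year 2001: gap = -1.9 × (8.07 - 4.86) = -6.099%, loss ≈ 4545 × 6.099/100 ≈ 277.
Year 2002: gap = -1.9 × (6.45 - 4.86) = -3.021%, loss ≈ 4545 × 3.021/100 ≈ 137.
Year 2003: gap = -1.9 × (10 - 4.86) = -9.766%, loss ≈ 4545 × 9.766/100 ≈ 444.
Total lost output = 304 + 234 + 277 + 137 + 444 = 1396 billion.

$1,396 billion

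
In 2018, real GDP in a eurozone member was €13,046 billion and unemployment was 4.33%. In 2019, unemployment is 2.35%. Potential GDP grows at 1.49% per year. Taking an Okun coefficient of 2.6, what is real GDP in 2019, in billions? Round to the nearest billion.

€13,912 billion

Δu = 2.35 - 4.33 = -1.98 points.
Okun's law (growth form): g_Y = g_Y* - β × Δu = 1.49 - 2.6 × (-1.98) = 1.49 + 5.148 = 6.638%.
Real GDP in the next year = 13046 × (1 + 6.638/100) = 13046 × 1.06638 ≈ 13912 billion.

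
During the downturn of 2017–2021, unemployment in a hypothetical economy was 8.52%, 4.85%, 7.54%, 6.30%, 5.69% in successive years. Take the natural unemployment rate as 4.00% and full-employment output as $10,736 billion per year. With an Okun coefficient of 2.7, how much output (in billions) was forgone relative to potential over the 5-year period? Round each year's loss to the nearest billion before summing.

$3,739 billion

Year 2017: gap = -2.7 × (8.52 - 4) = -12.204%, loss ≈ 10736 × 12.204/100 ≈ 1310.
Year 2018: gap = -2.7 × (4.85 - 4) = -2.295%, loss ≈ 10736 × 2.295/100 ≈ 246.
Year 2019: gap = -2.7 × (7.54 - 4) = -9.558%, loss ≈ 10736 × 9.558/100 ≈ 1026.
Year 2020: gap = -2.7 × (6.3 - 4) = -6.21%, loss ≈ 10736 × 6.21/100 ≈ 667.
Year 2021: gap = -2.7 × (5.69 - 4) = -4.563%, loss ≈ 10736 × 4.563/100 ≈ 490.
Total lost output = 1310 + 246 + 1026 + 667 + 490 = 3739 billion.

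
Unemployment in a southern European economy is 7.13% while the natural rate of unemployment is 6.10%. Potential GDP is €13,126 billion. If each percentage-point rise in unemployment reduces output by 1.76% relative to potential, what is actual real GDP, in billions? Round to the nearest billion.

€12,888 billion

Unemployment gap = 7.13 - 6.1 = 1.03 points, so the output gap is -1.76 × 1.03 = -1.8128%.
Actual GDP = 13126 × (1 - 1.8128/100) = 13126 × 0.981872 ≈ 12888 billion.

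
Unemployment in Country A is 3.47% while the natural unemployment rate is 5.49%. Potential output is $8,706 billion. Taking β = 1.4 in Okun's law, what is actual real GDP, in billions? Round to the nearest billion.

Unemployment gap = 3.47 - 5.49 = -2.02 points, so the output gap is -1.4 × (-2.02) = 2.828%.
Actual GDP = 8706 × (1 + 2.828/100) = 8706 × 1.02828 ≈ 8952 billion.

$8,952 billion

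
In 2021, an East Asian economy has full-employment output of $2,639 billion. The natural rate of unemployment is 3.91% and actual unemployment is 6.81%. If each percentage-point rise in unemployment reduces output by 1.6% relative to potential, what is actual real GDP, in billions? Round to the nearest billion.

Unemployment gap = 6.81 - 3.91 = 2.9 points, so the output gap is -1.6 × 2.9 = -4.64%.
Actual GDP = 2639 × (1 - 4.64/100) = 2639 × 0.9536 ≈ 2517 billion.

$2,517 billion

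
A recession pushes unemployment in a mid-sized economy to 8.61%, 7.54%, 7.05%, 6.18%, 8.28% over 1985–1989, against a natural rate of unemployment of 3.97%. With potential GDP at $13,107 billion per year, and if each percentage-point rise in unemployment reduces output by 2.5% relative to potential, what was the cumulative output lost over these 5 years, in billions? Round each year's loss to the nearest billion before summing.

Year 1985: gap = -2.5 × (8.61 - 3.97) = -11.6%, loss ≈ 13107 × 11.6/100 ≈ 1520.
Year 1986: gap = -2.5 × (7.54 - 3.97) = -8.925%, loss ≈ 13107 × 8.925/100 ≈ 1170.
Year 1987: gap = -2.5 × (7.05 - 3.97) = -7.7%, loss ≈ 13107 × 7.7/100 ≈ 1009.
Year 1988: gap = -2.5 × (6.18 - 3.97) = -5.525%, loss ≈ 13107 × 5.525/100 ≈ 724.
Year 1989: gap = -2.5 × (8.28 - 3.97) = -10.775%, loss ≈ 13107 × 10.775/100 ≈ 1412.
Total lost output = 1520 + 1170 + 1009 + 724 + 1412 = 5835 billion.

$5,835 billion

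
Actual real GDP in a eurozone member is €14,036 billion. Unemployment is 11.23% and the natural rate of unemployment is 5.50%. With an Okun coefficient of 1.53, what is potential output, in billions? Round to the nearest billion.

Unemployment gap = 11.23 - 5.5 = 5.73 points, so output gap = -1.53 × 5.73 = -8.7669%.
Since Y = Y* × (1 + gap/100), Y* = 14036/0.912331 ≈ 15385 billion.

€15,385 billion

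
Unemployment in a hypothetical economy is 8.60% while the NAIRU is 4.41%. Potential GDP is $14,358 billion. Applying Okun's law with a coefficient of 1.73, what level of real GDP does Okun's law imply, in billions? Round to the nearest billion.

Unemployment gap = 8.6 - 4.41 = 4.19 points, so the output gap is -1.73 × 4.19 = -7.2487%.
Actual GDP = 14358 × (1 - 7.2487/100) = 14358 × 0.927513 ≈ 13317 billion.

$13,317 billion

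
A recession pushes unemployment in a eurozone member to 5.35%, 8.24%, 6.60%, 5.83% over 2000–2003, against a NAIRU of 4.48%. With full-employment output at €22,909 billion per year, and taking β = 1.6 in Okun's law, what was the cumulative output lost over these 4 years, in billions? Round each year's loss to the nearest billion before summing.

€2,969 billion

Year 2000: gap = -1.6 × (5.35 - 4.48) = -1.392%, loss ≈ 22909 × 1.392/100 ≈ 319.
Year 2001: gap = -1.6 × (8.24 - 4.48) = -6.016%, loss ≈ 22909 × 6.016/100 ≈ 1378.
Year 2002: gap = -1.6 × (6.6 - 4.48) = -3.392%, loss ≈ 22909 × 3.392/100 ≈ 777.
Year 2003: gap = -1.6 × (5.83 - 4.48) = -2.16%, loss ≈ 22909 × 2.16/100 ≈ 495.
Total lost output = 319 + 1378 + 777 + 495 = 2969 billion.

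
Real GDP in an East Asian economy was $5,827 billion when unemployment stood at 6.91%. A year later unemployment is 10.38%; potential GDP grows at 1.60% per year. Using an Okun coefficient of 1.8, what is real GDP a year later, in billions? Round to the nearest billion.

$5,556 billion

Δu = 10.38 - 6.91 = 3.47 points.
Okun's law (growth form): g_Y = g_Y* - β × Δu = 1.60 - 1.8 × (3.47) = 1.6 - 6.246 = -4.646%.
Real GDP in the next year = 5827 × (1 - 4.646/100) = 5827 × 0.95354 ≈ 5556 billion.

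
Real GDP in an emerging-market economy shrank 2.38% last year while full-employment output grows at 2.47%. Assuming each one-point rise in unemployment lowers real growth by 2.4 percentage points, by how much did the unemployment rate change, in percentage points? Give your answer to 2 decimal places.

Growth-rate Okun's law: g_Y = g_Y* - β × Δu, so Δu = (g_Y* - g_Y)/β.
Δu = (2.47 + 2.38)/2.4 = 4.85/2.4 = 2.02 percentage points.

2.02 percentage points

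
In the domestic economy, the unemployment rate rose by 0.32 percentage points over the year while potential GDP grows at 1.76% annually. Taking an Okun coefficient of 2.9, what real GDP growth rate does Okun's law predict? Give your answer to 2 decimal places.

Growth-rate Okun's law: g_Y = g_Y* - β × Δu.
g_Y = 1.76 - 2.9 × (0.32) = 1.76 - 0.928 = 0.832%, i.e. 0.83% to 2 d.p.

0.83%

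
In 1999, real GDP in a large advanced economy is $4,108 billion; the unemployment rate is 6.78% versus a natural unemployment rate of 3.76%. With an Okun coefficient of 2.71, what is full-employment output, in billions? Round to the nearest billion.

$4,474 billion

Unemployment gap = 6.78 - 3.76 = 3.02 points, so output gap = -2.71 × 3.02 = -8.1842%.
Since Y = Y* × (1 + gap/100), Y* = 4108/0.918158 ≈ 4474 billion.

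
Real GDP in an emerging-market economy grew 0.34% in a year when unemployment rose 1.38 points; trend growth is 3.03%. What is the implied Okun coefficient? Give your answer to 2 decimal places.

β ≈ 1.95

Growth form: g_Y = g_Y* - β × Δu, so β = (g_Y* - g_Y)/Δu.
β = (3.03 - 0.34)/1.38 = 2.69/1.38 = 1.95.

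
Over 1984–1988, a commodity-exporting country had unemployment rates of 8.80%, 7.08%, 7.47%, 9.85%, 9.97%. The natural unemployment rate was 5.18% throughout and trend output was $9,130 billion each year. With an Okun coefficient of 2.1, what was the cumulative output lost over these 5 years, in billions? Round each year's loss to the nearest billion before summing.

Year 1984: gap = -2.1 × (8.8 - 5.18) = -7.602%, loss ≈ 9130 × 7.602/100 ≈ 694.
Year 1985: gap = -2.1 × (7.08 - 5.18) = -3.99%, loss ≈ 9130 × 3.99/100 ≈ 364.
Year 1986: gap = -2.1 × (7.47 - 5.18) = -4.809%, loss ≈ 9130 × 4.809/100 ≈ 439.
Year 1987: gap = -2.1 × (9.85 - 5.18) = -9.807%, loss ≈ 9130 × 9.807/100 ≈ 895.
Year 1988: gap = -2.1 × (9.97 - 5.18) = -10.059%, loss ≈ 9130 × 10.059/100 ≈ 918.
Total lost output = 694 + 364 + 439 + 895 + 918 = 3310 billion.

$3,310 billion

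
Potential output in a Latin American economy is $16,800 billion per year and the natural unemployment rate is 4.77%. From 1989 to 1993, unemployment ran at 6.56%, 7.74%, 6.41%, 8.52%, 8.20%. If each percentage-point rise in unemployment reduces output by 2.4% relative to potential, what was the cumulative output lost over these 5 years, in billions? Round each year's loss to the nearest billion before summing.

Year 1989: gap = -2.4 × (6.56 - 4.77) = -4.296%, loss ≈ 16800 × 4.296/100 ≈ 722.
Year 1990: gap = -2.4 × (7.74 - 4.77) = -7.128%, loss ≈ 16800 × 7.128/100 ≈ 1198.
Year 1991: gap = -2.4 × (6.41 - 4.77) = -3.936%, loss ≈ 16800 × 3.936/100 ≈ 661.
Year 1992: gap = -2.4 × (8.52 - 4.77) = -9%, loss ≈ 16800 × 9/100 ≈ 1512.
Year 1993: gap = -2.4 × (8.2 - 4.77) = -8.232%, loss ≈ 16800 × 8.232/100 ≈ 1383.
Total lost output = 722 + 1198 + 661 + 1512 + 1383 = 5476 billion.

$5,476 billion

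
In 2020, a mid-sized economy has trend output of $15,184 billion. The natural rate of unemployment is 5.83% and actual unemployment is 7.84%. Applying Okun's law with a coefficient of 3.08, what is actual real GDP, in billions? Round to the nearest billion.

Unemployment gap = 7.84 - 5.83 = 2.01 points, so the output gap is -3.08 × 2.01 = -6.1908%.
Actual GDP = 15184 × (1 - 6.1908/100) = 15184 × 0.938092 ≈ 14244 billion.

$14,244 billion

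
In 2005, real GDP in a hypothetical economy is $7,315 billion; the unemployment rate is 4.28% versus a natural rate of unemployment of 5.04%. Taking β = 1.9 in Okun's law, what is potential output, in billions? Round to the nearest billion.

$7,211 billion

Unemployment gap = 4.28 - 5.04 = -0.76 points, so output gap = -1.9 × (-0.76) = 1.444%.
Since Y = Y* × (1 + gap/100), Y* = 7315/1.01444 ≈ 7211 billion.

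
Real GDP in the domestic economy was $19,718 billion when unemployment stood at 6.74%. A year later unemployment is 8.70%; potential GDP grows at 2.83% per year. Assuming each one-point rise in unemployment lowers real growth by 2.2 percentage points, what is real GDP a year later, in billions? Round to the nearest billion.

Δu = 8.7 - 6.74 = 1.96 points.
Okun's law (growth form): g_Y = g_Y* - β × Δu = 2.83 - 2.2 × (1.96) = 2.83 - 4.312 = -1.482%.
Real GDP in the next year = 19718 × (1 - 1.482/100) = 19718 × 0.98518 ≈ 19426 billion.

$19,426 billion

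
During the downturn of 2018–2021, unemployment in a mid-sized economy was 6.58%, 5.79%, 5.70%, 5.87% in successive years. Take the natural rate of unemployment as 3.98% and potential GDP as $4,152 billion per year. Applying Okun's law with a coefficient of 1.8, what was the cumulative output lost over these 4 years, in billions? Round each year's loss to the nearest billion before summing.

Year 2018: gap = -1.8 × (6.58 - 3.98) = -4.68%, loss ≈ 4152 × 4.68/100 ≈ 194.
Year 2019: gap = -1.8 × (5.79 - 3.98) = -3.258%, loss ≈ 4152 × 3.258/100 ≈ 135.
Year 2020: gap = -1.8 × (5.7 - 3.98) = -3.096%, loss ≈ 4152 × 3.096/100 ≈ 129.
Year 2021: gap = -1.8 × (5.87 - 3.98) = -3.402%, loss ≈ 4152 × 3.402/100 ≈ 141.
Total lost output = 194 + 135 + 129 + 141 = 599 billion.

$599 billion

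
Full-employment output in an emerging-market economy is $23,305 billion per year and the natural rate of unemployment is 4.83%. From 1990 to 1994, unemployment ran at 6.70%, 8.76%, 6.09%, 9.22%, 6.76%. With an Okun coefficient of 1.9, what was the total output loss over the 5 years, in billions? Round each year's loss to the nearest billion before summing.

Year 1990: gap = -1.9 × (6.7 - 4.83) = -3.553%, loss ≈ 23305 × 3.553/100 ≈ 828.
Year 1991: gap = -1.9 × (8.76 - 4.83) = -7.467%, loss ≈ 23305 × 7.467/100 ≈ 1740.
Year 1992: gap = -1.9 × (6.09 - 4.83) = -2.394%, loss ≈ 23305 × 2.394/100 ≈ 558.
Year 1993: gap = -1.9 × (9.22 - 4.83) = -8.341%, loss ≈ 23305 × 8.341/100 ≈ 1944.
Year 1994: gap = -1.9 × (6.76 - 4.83) = -3.667%, loss ≈ 23305 × 3.667/100 ≈ 855.
Total lost output = 828 + 1740 + 558 + 1944 + 855 = 5925 billion.

$5,925 billion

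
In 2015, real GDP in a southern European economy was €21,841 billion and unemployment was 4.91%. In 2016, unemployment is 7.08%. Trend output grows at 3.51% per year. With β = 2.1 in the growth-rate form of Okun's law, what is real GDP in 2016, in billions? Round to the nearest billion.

€21,612 billion

Δu = 7.08 - 4.91 = 2.17 points.
Okun's law (growth form): g_Y = g_Y* - β × Δu = 3.51 - 2.1 × (2.17) = 3.51 - 4.557 = -1.047%.
Real GDP in the next year = 21841 × (1 - 1.047/100) = 21841 × 0.98953 ≈ 21612 billion.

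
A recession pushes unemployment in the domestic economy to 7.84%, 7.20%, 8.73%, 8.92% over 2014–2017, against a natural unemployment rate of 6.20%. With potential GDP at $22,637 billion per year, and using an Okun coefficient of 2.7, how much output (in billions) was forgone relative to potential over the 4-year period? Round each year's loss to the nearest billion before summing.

Year 2014: gap = -2.7 × (7.84 - 6.2) = -4.428%, loss ≈ 22637 × 4.428/100 ≈ 1002.
Year 2015: gap = -2.7 × (7.2 - 6.2) = -2.7%, loss ≈ 22637 × 2.7/100 ≈ 611.
Year 2016: gap = -2.7 × (8.73 - 6.2) = -6.831%, loss ≈ 22637 × 6.831/100 ≈ 1546.
Year 2017: gap = -2.7 × (8.92 - 6.2) = -7.344%, loss ≈ 22637 × 7.344/100 ≈ 1662.
Total lost output = 1002 + 611 + 1546 + 1662 = 4821 billion.

$4,821 billion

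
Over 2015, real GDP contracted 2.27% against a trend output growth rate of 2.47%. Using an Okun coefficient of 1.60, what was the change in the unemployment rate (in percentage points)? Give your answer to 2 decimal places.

2.96 percentage points

Growth-rate Okun's law: g_Y = g_Y* - β × Δu, so Δu = (g_Y* - g_Y)/β.
Δu = (2.47 + 2.27)/1.60 = 4.74/1.60 = 2.96 percentage points.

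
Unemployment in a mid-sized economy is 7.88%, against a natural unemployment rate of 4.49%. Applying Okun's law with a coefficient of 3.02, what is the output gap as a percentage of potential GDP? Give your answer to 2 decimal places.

The unemployment gap is 7.88 - 4.49 = 3.39 percentage points.
Okun's law gives an output gap of -3.02 × 3.39 = -10.2378%, i.e. 10.24% below potential.

-10.24%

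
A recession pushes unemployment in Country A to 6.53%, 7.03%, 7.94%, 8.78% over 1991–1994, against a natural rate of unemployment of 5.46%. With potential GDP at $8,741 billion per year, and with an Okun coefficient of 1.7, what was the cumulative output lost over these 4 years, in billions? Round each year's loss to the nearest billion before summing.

$1,254 billion

Year 1991: gap = -1.7 × (6.53 - 5.46) = -1.819%, loss ≈ 8741 × 1.819/100 ≈ 159.
Year 1992: gap = -1.7 × (7.03 - 5.46) = -2.669%, loss ≈ 8741 × 2.669/100 ≈ 233.
Year 1993: gap = -1.7 × (7.94 - 5.46) = -4.216%, loss ≈ 8741 × 4.216/100 ≈ 369.
Year 1994: gap = -1.7 × (8.78 - 5.46) = -5.644%, loss ≈ 8741 × 5.644/100 ≈ 493.
Total lost output = 159 + 233 + 369 + 493 = 1254 billion.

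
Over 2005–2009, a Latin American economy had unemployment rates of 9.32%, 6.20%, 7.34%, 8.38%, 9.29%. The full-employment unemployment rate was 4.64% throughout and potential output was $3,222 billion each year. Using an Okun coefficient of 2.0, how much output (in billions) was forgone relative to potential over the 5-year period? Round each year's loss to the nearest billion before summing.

$1,118 billion

Year 2005: gap = -2.0 × (9.32 - 4.64) = -9.36%, loss ≈ 3222 × 9.36/100 ≈ 302.
Year 2006: gap = -2.0 × (6.2 - 4.64) = -3.12%, loss ≈ 3222 × 3.12/100 ≈ 101.
Year 2007: gap = -2.0 × (7.34 - 4.64) = -5.4%, loss ≈ 3222 × 5.4/100 ≈ 174.
Year 2008: gap = -2.0 × (8.38 - 4.64) = -7.48%, loss ≈ 3222 × 7.48/100 ≈ 241.
Year 2009: gap = -2.0 × (9.29 - 4.64) = -9.3%, loss ≈ 3222 × 9.3/100 ≈ 300.
Total lost output = 302 + 101 + 174 + 241 + 300 = 1118 billion.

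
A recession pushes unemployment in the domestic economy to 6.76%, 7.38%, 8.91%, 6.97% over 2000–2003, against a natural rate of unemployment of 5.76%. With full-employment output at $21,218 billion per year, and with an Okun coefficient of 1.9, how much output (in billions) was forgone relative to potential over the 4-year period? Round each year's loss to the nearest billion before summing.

$2,814 billion

Year 2000: gap = -1.9 × (6.76 - 5.76) = -1.9%, loss ≈ 21218 × 1.9/100 ≈ 403.
Year 2001: gap = -1.9 × (7.38 - 5.76) = -3.078%, loss ≈ 21218 × 3.078/100 ≈ 653.
Year 2002: gap = -1.9 × (8.91 - 5.76) = -5.985%, loss ≈ 21218 × 5.985/100 ≈ 1270.
Year 2003: gap = -1.9 × (6.97 - 5.76) = -2.299%, loss ≈ 21218 × 2.299/100 ≈ 488.
Total lost output = 403 + 653 + 1270 + 488 = 2814 billion.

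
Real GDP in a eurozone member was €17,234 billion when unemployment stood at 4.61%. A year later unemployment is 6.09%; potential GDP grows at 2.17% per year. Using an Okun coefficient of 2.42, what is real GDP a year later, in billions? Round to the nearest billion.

€16,991 billion

Δu = 6.09 - 4.61 = 1.48 points.
Okun's law (growth form): g_Y = g_Y* - β × Δu = 2.17 - 2.42 × (1.48) = 2.17 - 3.5816 = -1.4116%.
Real GDP in the next year = 17234 × (1 - 1.4116/100) = 17234 × 0.985884 ≈ 16991 billion.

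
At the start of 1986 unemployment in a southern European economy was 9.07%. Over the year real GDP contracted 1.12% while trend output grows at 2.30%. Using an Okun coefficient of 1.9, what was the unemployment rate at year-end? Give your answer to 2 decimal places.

10.87%

Growth-rate Okun's law: g_Y = g_Y* - β × Δu, so Δu = (g_Y* - g_Y)/β.
Δu = (2.3 + 1.12)/1.9 = 3.42/1.9 = 1.80 percentage points.
Year-end unemployment = 9.07 + 1.8 = 10.87%.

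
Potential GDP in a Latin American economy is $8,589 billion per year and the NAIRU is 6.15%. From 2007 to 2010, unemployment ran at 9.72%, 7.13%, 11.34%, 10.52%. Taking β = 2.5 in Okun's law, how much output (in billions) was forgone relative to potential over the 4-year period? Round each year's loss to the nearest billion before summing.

$3,029 billion

Year 2007: gap = -2.5 × (9.72 - 6.15) = -8.925%, loss ≈ 8589 × 8.925/100 ≈ 767.
Year 2008: gap = -2.5 × (7.13 - 6.15) = -2.45%, loss ≈ 8589 × 2.45/100 ≈ 210.
Year 2009: gap = -2.5 × (11.34 - 6.15) = -12.975%, loss ≈ 8589 × 12.975/100 ≈ 1114.
Year 2010: gap = -2.5 × (10.52 - 6.15) = -10.925%, loss ≈ 8589 × 10.925/100 ≈ 938.
Total lost output = 767 + 210 + 1114 + 938 = 3029 billion.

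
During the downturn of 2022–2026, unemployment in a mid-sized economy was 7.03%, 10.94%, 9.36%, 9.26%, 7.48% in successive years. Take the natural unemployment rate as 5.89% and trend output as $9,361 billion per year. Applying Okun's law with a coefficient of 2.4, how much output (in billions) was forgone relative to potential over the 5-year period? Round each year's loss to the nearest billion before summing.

$3,285 billion

Year 2022: gap = -2.4 × (7.03 - 5.89) = -2.736%, loss ≈ 9361 × 2.736/100 ≈ 256.
Year 2023: gap = -2.4 × (10.94 - 5.89) = -12.12%, loss ≈ 9361 × 12.12/100 ≈ 1135.
Year 2024: gap = -2.4 × (9.36 - 5.89) = -8.328%, loss ≈ 9361 × 8.328/100 ≈ 780.
Year 2025: gap = -2.4 × (9.26 - 5.89) = -8.088%, loss ≈ 9361 × 8.088/100 ≈ 757.
Year 2026: gap = -2.4 × (7.48 - 5.89) = -3.816%, loss ≈ 9361 × 3.816/100 ≈ 357.
Total lost output = 256 + 1135 + 780 + 757 + 357 = 3285 billion.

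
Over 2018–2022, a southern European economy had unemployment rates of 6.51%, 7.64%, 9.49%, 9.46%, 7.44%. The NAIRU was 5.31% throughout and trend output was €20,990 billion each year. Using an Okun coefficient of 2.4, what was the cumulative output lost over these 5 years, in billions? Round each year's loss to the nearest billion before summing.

€7,049 billion

Year 2018: gap = -2.4 × (6.51 - 5.31) = -2.88%, loss ≈ 20990 × 2.88/100 ≈ 605.
Year 2019: gap = -2.4 × (7.64 - 5.31) = -5.592%, loss ≈ 20990 × 5.592/100 ≈ 1174.
Year 2020: gap = -2.4 × (9.49 - 5.31) = -10.032%, loss ≈ 20990 × 10.032/100 ≈ 2106.
Year 2021: gap = -2.4 × (9.46 - 5.31) = -9.96%, loss ≈ 20990 × 9.96/100 ≈ 2091.
Year 2022: gap = -2.4 × (7.44 - 5.31) = -5.112%, loss ≈ 20990 × 5.112/100 ≈ 1073.
Total lost output = 605 + 1174 + 2106 + 2091 + 1073 = 7049 billion.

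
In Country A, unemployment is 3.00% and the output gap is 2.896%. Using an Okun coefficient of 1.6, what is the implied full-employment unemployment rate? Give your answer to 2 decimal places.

From Okun's law, u - u* = -(output gap)/β = -(2.896)/1.6 = -1.81 points.
So u* = 3 + 1.81 = 4.81%.

4.81%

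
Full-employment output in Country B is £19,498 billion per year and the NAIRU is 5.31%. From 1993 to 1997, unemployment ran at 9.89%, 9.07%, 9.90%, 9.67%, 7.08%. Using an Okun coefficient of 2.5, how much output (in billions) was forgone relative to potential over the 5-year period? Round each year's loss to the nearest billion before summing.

Year 1993: gap = -2.5 × (9.89 - 5.31) = -11.45%, loss ≈ 19498 × 11.45/100 ≈ 2233.
Year 1994: gap = -2.5 × (9.07 - 5.31) = -9.4%, loss ≈ 19498 × 9.4/100 ≈ 1833.
Year 1995: gap = -2.5 × (9.9 - 5.31) = -11.475%, loss ≈ 19498 × 11.475/100 ≈ 2237.
Year 1996: gap = -2.5 × (9.67 - 5.31) = -10.9%, loss ≈ 19498 × 10.9/100 ≈ 2125.
Year 1997: gap = -2.5 × (7.08 - 5.31) = -4.425%, loss ≈ 19498 × 4.425/100 ≈ 863.
Total lost output = 2233 + 1833 + 2237 + 2125 + 863 = 9291 billion.

£9,291 billion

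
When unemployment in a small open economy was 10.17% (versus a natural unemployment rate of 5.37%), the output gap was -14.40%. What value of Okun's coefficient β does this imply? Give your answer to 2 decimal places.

Okun's law: output gap = -β × (u - u*).
-14.40 = -β × (10.17 - 5.37) = -β × 4.8, so β = 14.4/4.8 = 3.00.

β ≈ 3.00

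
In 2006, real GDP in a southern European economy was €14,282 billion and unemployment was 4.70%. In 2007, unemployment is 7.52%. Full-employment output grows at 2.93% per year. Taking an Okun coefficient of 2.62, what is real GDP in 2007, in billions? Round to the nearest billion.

Δu = 7.52 - 4.7 = 2.82 points.
Okun's law (growth form): g_Y = g_Y* - β × Δu = 2.93 - 2.62 × (2.82) = 2.93 - 7.3884 = -4.4584%.
Real GDP in the next year = 14282 × (1 - 4.4584/100) = 14282 × 0.955416 ≈ 13645 billion.

€13,645 billion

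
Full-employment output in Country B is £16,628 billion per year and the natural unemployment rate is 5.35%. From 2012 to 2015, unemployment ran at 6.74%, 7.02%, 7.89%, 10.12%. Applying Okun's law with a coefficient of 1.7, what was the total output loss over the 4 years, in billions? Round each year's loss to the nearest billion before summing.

£2,931 billion

Year 2012: gap = -1.7 × (6.74 - 5.35) = -2.363%, loss ≈ 16628 × 2.363/100 ≈ 393.
Year 2013: gap = -1.7 × (7.02 - 5.35) = -2.839%, loss ≈ 16628 × 2.839/100 ≈ 472.
Year 2014: gap = -1.7 × (7.89 - 5.35) = -4.318%, loss ≈ 16628 × 4.318/100 ≈ 718.
Year 2015: gap = -1.7 × (10.12 - 5.35) = -8.109%, loss ≈ 16628 × 8.109/100 ≈ 1348.
Total lost output = 393 + 472 + 718 + 1348 = 2931 billion.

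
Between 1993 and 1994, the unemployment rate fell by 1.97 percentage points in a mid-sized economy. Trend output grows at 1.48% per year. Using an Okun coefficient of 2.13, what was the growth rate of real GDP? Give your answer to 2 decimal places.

5.68%

Growth-rate Okun's law: g_Y = g_Y* - β × Δu.
g_Y = 1.48 - 2.13 × (-1.97) = 1.48 + 4.1961 = 5.6761%, i.e. 5.68% to 2 d.p.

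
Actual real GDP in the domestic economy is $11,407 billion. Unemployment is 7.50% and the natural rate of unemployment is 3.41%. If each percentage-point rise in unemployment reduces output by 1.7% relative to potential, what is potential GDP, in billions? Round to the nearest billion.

Unemployment gap = 7.5 - 3.41 = 4.09 points, so output gap = -1.7 × 4.09 = -6.953%.
Since Y = Y* × (1 + gap/100), Y* = 11407/0.93047 ≈ 12259 billion.

$12,259 billion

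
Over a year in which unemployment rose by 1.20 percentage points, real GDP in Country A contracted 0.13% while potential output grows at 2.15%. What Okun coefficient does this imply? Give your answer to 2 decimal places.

β ≈ 1.90

Growth form: g_Y = g_Y* - β × Δu, so β = (g_Y* - g_Y)/Δu.
β = (2.15 + 0.13)/1.20 = 2.28/1.20 = 1.90.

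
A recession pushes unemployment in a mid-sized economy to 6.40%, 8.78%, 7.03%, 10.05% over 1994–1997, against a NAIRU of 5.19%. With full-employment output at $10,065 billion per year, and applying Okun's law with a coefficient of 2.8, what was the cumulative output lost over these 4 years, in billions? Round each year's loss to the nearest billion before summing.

Year 1994: gap = -2.8 × (6.4 - 5.19) = -3.388%, loss ≈ 10065 × 3.388/100 ≈ 341.
Year 1995: gap = -2.8 × (8.78 - 5.19) = -10.052%, loss ≈ 10065 × 10.052/100 ≈ 1012.
Year 1996: gap = -2.8 × (7.03 - 5.19) = -5.152%, loss ≈ 10065 × 5.152/100 ≈ 519.
Year 1997: gap = -2.8 × (10.05 - 5.19) = -13.608%, loss ≈ 10065 × 13.608/100 ≈ 1370.
Total lost output = 341 + 1012 + 519 + 1370 = 3242 billion.

$3,242 billion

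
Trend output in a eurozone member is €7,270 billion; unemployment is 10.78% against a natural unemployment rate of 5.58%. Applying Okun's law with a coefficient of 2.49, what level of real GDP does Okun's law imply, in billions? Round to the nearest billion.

€6,329 billion

Unemployment gap = 10.78 - 5.58 = 5.2 points, so the output gap is -2.49 × 5.2 = -12.948%.
Actual GDP = 7270 × (1 - 12.948/100) = 7270 × 0.87052 ≈ 6329 billion.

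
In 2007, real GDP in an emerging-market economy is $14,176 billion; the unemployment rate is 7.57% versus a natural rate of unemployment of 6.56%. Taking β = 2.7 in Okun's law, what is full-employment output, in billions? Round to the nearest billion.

Unemployment gap = 7.57 - 6.56 = 1.01 points, so output gap = -2.7 × 1.01 = -2.727%.
Since Y = Y* × (1 + gap/100), Y* = 14176/0.97273 ≈ 14573 billion.

$14,573 billion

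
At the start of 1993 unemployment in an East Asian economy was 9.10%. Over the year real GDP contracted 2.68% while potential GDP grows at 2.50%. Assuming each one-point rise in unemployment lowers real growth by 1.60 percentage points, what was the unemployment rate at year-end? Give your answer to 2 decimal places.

12.34%

Growth-rate Okun's law: g_Y = g_Y* - β × Δu, so Δu = (g_Y* - g_Y)/β.
Δu = (2.5 + 2.68)/1.60 = 5.18/1.60 = 3.24 percentage points.
Year-end unemployment = 9.1 + 3.24 = 12.34%.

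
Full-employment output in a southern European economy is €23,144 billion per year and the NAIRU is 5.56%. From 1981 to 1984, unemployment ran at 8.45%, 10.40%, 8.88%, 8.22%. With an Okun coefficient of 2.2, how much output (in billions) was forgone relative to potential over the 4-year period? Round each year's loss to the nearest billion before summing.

Year 1981: gap = -2.2 × (8.45 - 5.56) = -6.358%, loss ≈ 23144 × 6.358/100 ≈ 1471.
Year 1982: gap = -2.2 × (10.4 - 5.56) = -10.648%, loss ≈ 23144 × 10.648/100 ≈ 2464.
Year 1983: gap = -2.2 × (8.88 - 5.56) = -7.304%, loss ≈ 23144 × 7.304/100 ≈ 1690.
Year 1984: gap = -2.2 × (8.22 - 5.56) = -5.852%, loss ≈ 23144 × 5.852/100 ≈ 1354.
Total lost output = 1471 + 2464 + 1690 + 1354 = 6979 billion.

€6,979 billion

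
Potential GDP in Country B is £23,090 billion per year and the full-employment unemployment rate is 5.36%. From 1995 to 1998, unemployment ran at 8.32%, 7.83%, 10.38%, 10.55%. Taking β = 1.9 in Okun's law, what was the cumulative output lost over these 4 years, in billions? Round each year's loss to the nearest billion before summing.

Year 1995: gap = -1.9 × (8.32 - 5.36) = -5.624%, loss ≈ 23090 × 5.624/100 ≈ 1299.
Year 1996: gap = -1.9 × (7.83 - 5.36) = -4.693%, loss ≈ 23090 × 4.693/100 ≈ 1084.
Year 1997: gap = -1.9 × (10.38 - 5.36) = -9.538%, loss ≈ 23090 × 9.538/100 ≈ 2202.
Year 1998: gap = -1.9 × (10.55 - 5.36) = -9.861%, loss ≈ 23090 × 9.861/100 ≈ 2277.
Total lost output = 1299 + 1084 + 2202 + 2277 = 6862 billion.

£6,862 billion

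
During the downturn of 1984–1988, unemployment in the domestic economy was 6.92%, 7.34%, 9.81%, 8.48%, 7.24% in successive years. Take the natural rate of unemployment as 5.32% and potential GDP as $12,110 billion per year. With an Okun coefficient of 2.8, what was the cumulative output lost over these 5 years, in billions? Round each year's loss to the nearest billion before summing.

$4,472 billion

Year 1984: gap = -2.8 × (6.92 - 5.32) = -4.48%, loss ≈ 12110 × 4.48/100 ≈ 543.
Year 1985: gap = -2.8 × (7.34 - 5.32) = -5.656%, loss ≈ 12110 × 5.656/100 ≈ 685.
Year 1986: gap = -2.8 × (9.81 - 5.32) = -12.572%, loss ≈ 12110 × 12.572/100 ≈ 1522.
Year 1987: gap = -2.8 × (8.48 - 5.32) = -8.848%, loss ≈ 12110 × 8.848/100 ≈ 1071.
Year 1988: gap = -2.8 × (7.24 - 5.32) = -5.376%, loss ≈ 12110 × 5.376/100 ≈ 651.
Total lost output = 543 + 685 + 1522 + 1071 + 651 = 4472 billion.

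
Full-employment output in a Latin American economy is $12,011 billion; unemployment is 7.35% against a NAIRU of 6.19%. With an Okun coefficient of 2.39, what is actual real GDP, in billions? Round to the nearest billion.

Unemployment gap = 7.35 - 6.19 = 1.16 points, so the output gap is -2.39 × 1.16 = -2.7724%.
Actual GDP = 12011 × (1 - 2.7724/100) = 12011 × 0.972276 ≈ 11678 billion.

$11,678 billion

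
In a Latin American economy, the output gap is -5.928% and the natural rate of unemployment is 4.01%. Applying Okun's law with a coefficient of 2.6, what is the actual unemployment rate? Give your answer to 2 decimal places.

6.29%

From Okun's law, u - u* = -(output gap)/β = -(-5.928)/2.6 = 2.28 points.
So u = 4.01 + 2.28 = 6.29%.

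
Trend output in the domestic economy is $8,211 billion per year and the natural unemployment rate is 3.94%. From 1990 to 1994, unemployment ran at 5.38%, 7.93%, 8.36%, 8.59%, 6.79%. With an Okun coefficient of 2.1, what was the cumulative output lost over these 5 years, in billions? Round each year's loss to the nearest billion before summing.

$2,991 billion

Year 1990: gap = -2.1 × (5.38 - 3.94) = -3.024%, loss ≈ 8211 × 3.024/100 ≈ 248.
Year 1991: gap = -2.1 × (7.93 - 3.94) = -8.379%, loss ≈ 8211 × 8.379/100 ≈ 688.
Year 1992: gap = -2.1 × (8.36 - 3.94) = -9.282%, loss ≈ 8211 × 9.282/100 ≈ 762.
Year 1993: gap = -2.1 × (8.59 - 3.94) = -9.765%, loss ≈ 8211 × 9.765/100 ≈ 802.
Year 1994: gap = -2.1 × (6.79 - 3.94) = -5.985%, loss ≈ 8211 × 5.985/100 ≈ 491.
Total lost output = 248 + 688 + 762 + 802 + 491 = 2991 billion.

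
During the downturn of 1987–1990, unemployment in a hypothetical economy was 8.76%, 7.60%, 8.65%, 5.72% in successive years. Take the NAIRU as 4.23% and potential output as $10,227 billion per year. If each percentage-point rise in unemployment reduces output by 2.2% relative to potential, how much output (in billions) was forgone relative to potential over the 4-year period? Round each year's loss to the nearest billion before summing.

$3,106 billion

Year 1987: gap = -2.2 × (8.76 - 4.23) = -9.966%, loss ≈ 10227 × 9.966/100 ≈ 1019.
Year 1988: gap = -2.2 × (7.6 - 4.23) = -7.414%, loss ≈ 10227 × 7.414/100 ≈ 758.
Year 1989: gap = -2.2 × (8.65 - 4.23) = -9.724%, loss ≈ 10227 × 9.724/100 ≈ 994.
Year 1990: gap = -2.2 × (5.72 - 4.23) = -3.278%, loss ≈ 10227 × 3.278/100 ≈ 335.
Total lost output = 1019 + 758 + 994 + 335 = 3106 billion.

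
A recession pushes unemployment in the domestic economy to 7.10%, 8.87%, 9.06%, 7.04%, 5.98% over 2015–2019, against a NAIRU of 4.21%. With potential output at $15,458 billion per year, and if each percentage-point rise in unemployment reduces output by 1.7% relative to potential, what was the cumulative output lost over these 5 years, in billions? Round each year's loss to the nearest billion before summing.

$4,468 billion

Year 2015: gap = -1.7 × (7.1 - 4.21) = -4.913%, loss ≈ 15458 × 4.913/100 ≈ 759.
Year 2016: gap = -1.7 × (8.87 - 4.21) = -7.922%, loss ≈ 15458 × 7.922/100 ≈ 1225.
Year 2017: gap = -1.7 × (9.06 - 4.21) = -8.245%, loss ≈ 15458 × 8.245/100 ≈ 1275.
Year 2018: gap = -1.7 × (7.04 - 4.21) = -4.811%, loss ≈ 15458 × 4.811/100 ≈ 744.
Year 2019: gap = -1.7 × (5.98 - 4.21) = -3.009%, loss ≈ 15458 × 3.009/100 ≈ 465.
Total lost output = 759 + 1225 + 1275 + 744 + 465 = 4468 billion.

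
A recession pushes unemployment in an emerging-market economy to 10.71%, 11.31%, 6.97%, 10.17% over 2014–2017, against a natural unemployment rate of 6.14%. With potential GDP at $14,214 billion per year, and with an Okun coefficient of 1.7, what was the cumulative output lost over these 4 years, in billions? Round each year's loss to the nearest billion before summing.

$3,528 billion

Year 2014: gap = -1.7 × (10.71 - 6.14) = -7.769%, loss ≈ 14214 × 7.769/100 ≈ 1104.
Year 2015: gap = -1.7 × (11.31 - 6.14) = -8.789%, loss ≈ 14214 × 8.789/100 ≈ 1249.
Year 2016: gap = -1.7 × (6.97 - 6.14) = -1.411%, loss ≈ 14214 × 1.411/100 ≈ 201.
Year 2017: gap = -1.7 × (10.17 - 6.14) = -6.851%, loss ≈ 14214 × 6.851/100 ≈ 974.
Total lost output = 1104 + 1249 + 201 + 974 = 3528 billion.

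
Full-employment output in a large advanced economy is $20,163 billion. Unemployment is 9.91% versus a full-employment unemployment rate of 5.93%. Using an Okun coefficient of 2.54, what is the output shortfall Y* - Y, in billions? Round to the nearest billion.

$2,038 billion

Output gap = -2.54 × (9.91 - 5.93) = -2.54 × 3.98 = -10.1092%.
Actual GDP ≈ 20163 × 0.898908 ≈ 18125 billion, so the shortfall is 20163 - 18125 = 2038 billion.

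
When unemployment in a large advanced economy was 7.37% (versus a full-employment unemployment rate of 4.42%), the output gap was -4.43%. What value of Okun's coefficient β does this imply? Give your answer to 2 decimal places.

Okun's law: output gap = -β × (u - u*).
-4.43 = -β × (7.37 - 4.42) = -β × 2.95, so β = 4.43/2.95 = 1.50.

β ≈ 1.50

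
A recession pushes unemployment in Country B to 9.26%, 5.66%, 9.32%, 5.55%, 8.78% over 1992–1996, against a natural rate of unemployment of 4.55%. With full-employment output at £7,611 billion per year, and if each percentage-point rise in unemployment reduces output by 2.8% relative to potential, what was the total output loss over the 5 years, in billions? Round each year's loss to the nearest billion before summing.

£3,372 billion

Year 1992: gap = -2.8 × (9.26 - 4.55) = -13.188%, loss ≈ 7611 × 13.188/100 ≈ 1004.
Year 1993: gap = -2.8 × (5.66 - 4.55) = -3.108%, loss ≈ 7611 × 3.108/100 ≈ 237.
Year 1994: gap = -2.8 × (9.32 - 4.55) = -13.356%, loss ≈ 7611 × 13.356/100 ≈ 1017.
Year 1995: gap = -2.8 × (5.55 - 4.55) = -2.8%, loss ≈ 7611 × 2.8/100 ≈ 213.
Year 1996: gap = -2.8 × (8.78 - 4.55) = -11.844%, loss ≈ 7611 × 11.844/100 ≈ 901.
Total lost output = 1004 + 237 + 1017 + 213 + 901 = 3372 billion.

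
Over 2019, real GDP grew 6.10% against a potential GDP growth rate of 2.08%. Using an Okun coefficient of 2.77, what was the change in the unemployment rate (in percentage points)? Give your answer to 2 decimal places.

Growth-rate Okun's law: g_Y = g_Y* - β × Δu, so Δu = (g_Y* - g_Y)/β.
Δu = (2.08 - 6.1)/2.77 = -4.02/2.77 = -1.45 percentage points.

-1.45 percentage points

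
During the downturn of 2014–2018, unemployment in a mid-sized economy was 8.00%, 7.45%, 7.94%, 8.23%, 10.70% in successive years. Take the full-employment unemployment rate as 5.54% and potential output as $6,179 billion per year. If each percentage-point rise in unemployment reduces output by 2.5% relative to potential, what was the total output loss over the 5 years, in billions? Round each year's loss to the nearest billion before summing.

Year 2014: gap = -2.5 × (8 - 5.54) = -6.15%, loss ≈ 6179 × 6.15/100 ≈ 380.
Year 2015: gap = -2.5 × (7.45 - 5.54) = -4.775%, loss ≈ 6179 × 4.775/100 ≈ 295.
Year 2016: gap = -2.5 × (7.94 - 5.54) = -6%, loss ≈ 6179 × 6/100 ≈ 371.
Year 2017: gap = -2.5 × (8.23 - 5.54) = -6.725%, loss ≈ 6179 × 6.725/100 ≈ 416.
Year 2018: gap = -2.5 × (10.7 - 5.54) = -12.9%, loss ≈ 6179 × 12.9/100 ≈ 797.
Total lost output = 380 + 295 + 371 + 416 + 797 = 2259 billion.

$2,259 billion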